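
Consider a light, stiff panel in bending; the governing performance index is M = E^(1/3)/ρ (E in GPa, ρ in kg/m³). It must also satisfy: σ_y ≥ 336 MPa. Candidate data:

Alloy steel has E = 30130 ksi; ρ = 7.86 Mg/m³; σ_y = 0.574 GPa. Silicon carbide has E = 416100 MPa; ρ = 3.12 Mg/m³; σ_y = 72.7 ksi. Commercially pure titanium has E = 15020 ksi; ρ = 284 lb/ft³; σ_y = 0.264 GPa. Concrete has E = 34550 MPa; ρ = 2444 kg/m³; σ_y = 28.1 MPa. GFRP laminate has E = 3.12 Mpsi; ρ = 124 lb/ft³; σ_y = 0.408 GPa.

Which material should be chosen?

silicon carbide

Screen on constraints: σ_y ≥ 336 MPa. Survivors: alloy steel, silicon carbide, GFRP laminate.
In SI units:
  alloy steel: E = 207.7 GPa, ρ = 7860 kg/m³
  silicon carbide: E = 416.1 GPa, ρ = 3120 kg/m³
  GFRP laminate: E = 21.51 GPa, ρ = 1986 kg/m³
  silicon carbide: M = 2.39×10⁻³
  GFRP laminate: M = 1.40×10⁻³
  alloy steel: M = 0.754×10⁻³
The maximum is for silicon carbide.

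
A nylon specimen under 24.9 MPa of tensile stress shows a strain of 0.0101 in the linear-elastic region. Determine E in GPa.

E = σ/ε = 24.9 MPa / 0.0101 = 2465 MPa = 2.47 GPa.

2.47 GPa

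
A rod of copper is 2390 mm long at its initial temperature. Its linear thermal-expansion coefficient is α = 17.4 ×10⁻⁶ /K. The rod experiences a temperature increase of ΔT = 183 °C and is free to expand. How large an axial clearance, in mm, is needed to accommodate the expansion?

ΔL = α·L₀·ΔT = 17.4×10⁻⁶ × 2390 mm × 183.0 K = 7.61 mm.

7.61 mm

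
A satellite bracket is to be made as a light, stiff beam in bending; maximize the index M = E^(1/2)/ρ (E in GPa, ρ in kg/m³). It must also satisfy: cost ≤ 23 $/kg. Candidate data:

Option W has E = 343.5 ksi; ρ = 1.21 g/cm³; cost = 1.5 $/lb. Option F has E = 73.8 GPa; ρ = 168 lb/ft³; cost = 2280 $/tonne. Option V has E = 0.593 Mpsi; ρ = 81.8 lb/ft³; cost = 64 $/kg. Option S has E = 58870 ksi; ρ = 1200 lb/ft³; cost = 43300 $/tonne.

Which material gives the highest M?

Screen on constraints: cost ≤ 23 $/kg. Survivors: option W, option F.
In SI units:
  option W: E = 2.368 GPa, ρ = 1210 kg/m³
  option F: E = 73.80 GPa, ρ = 2691 kg/m³
  option F: M = 3.19×10⁻³
  option W: M = 1.27×10⁻³
Option F ranks first.

option F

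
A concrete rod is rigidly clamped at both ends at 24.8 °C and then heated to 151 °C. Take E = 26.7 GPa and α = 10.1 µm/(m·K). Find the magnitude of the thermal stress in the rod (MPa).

ΔT = 126.2 K. Constrained thermal stress σ = E·α·ΔT = 26.70×10³ MPa × 10.1×10⁻⁶ × 126.2 = 34.0 MPa (compressive).

34.0 MPa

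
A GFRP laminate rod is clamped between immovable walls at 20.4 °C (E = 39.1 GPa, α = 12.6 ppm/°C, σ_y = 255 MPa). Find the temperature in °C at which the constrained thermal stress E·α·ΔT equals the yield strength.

E·α·ΔT = 255.0 MPa ⇒ ΔT = 255.0 / (39.10×10³ × 12.6×10⁻⁶) = 517.6 K.
T = 20.4 + 517.6 = 538.0 °C.

538 °C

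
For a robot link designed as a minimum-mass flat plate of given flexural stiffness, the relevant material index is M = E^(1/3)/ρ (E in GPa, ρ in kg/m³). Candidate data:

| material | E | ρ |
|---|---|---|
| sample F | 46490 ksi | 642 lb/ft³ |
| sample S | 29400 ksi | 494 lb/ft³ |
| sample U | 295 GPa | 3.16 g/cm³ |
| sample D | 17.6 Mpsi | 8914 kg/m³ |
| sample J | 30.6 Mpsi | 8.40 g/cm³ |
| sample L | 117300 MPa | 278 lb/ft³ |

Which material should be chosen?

sample U

After converting to SI:
  sample F: E = 320.5 GPa, ρ = 10280 kg/m³
  sample S: E = 202.7 GPa, ρ = 7913 kg/m³
  sample U: E = 295.0 GPa, ρ = 3160 kg/m³
  sample D: E = 121.3 GPa, ρ = 8914 kg/m³
  sample J: E = 211.0 GPa, ρ = 8400 kg/m³
  sample L: E = 117.3 GPa, ρ = 4453 kg/m³
  sample U: M = 2.11×10⁻³
  sample L: M = 1.10×10⁻³
  sample S: M = 0.742×10⁻³
  sample J: M = 0.709×10⁻³
  sample F: M = 0.665×10⁻³
  sample D: M = 0.555×10⁻³
Sample U has the largest M.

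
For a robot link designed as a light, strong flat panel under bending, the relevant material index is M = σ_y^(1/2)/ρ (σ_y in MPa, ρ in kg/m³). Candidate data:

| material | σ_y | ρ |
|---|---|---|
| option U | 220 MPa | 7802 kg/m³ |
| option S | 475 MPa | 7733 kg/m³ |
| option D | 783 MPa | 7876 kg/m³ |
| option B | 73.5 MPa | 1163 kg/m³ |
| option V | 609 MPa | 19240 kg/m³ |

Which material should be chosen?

option B

Per-candidate index values:
  option B: M = 7.37×10⁻³
  option D: M = 3.55×10⁻³
  option S: M = 2.82×10⁻³
  option U: M = 1.90×10⁻³
  option V: M = 1.28×10⁻³
The maximum is for option B.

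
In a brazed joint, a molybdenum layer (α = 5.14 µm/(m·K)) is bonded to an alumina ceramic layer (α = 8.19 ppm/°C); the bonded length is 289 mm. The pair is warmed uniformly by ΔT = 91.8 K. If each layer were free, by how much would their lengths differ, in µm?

80.9 µm

Δα = |5.14 − 8.19|×10⁻⁶/K = 3.05×10⁻⁶/K.
ΔL_mismatch = Δα·L·ΔT = 3.05×10⁻⁶ × 289.0 mm × 91.8 K = 80.9 µm.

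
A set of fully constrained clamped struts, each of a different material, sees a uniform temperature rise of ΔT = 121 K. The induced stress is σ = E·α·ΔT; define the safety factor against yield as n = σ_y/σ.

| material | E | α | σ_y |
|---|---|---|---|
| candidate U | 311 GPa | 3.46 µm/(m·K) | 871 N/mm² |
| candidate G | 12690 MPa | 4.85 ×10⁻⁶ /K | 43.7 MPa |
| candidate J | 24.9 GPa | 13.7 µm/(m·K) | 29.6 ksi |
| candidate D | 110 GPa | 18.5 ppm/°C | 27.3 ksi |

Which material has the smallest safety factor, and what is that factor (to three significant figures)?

With everything in SI (GPa, ×10⁻⁶/K, MPa):
  candidate U: E = 311.0, α = 3.46, σ_y = 871.0 → σ = 130 MPa, n = 6.69
  candidate G: E = 12.69, α = 4.85, σ_y = 43.70 → σ = 7.45 MPa, n = 5.87
  candidate J: E = 24.90, α = 13.7, σ_y = 204.1 → σ = 41.3 MPa, n = 4.94
  candidate D: E = 110.0, α = 18.5, σ_y = 188.2 → σ = 246 MPa, n = 0.764
Smallest n: candidate D with n = 0.764.

candidate D, n = 0.764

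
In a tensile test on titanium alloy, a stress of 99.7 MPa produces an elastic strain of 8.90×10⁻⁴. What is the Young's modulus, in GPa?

E = σ/ε = 99.7 MPa / 8.90×10⁻⁴ = 112000 MPa = 112 GPa.

112 GPa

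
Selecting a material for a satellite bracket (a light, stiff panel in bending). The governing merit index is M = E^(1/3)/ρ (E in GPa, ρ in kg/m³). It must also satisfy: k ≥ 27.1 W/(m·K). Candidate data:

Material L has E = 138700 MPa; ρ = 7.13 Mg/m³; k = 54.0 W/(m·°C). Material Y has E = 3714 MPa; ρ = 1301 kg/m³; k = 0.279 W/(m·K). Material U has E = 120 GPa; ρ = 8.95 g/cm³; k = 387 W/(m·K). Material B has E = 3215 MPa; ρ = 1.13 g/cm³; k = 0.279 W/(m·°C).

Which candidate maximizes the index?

material L

Screen on constraints: k ≥ 27.1 W/(m·K). Survivors: material L, material U.
Convert each candidate to consistent units, then evaluate M:
  material L: E = 138.7 GPa, ρ = 7130 kg/m³
  material U: E = 120.0 GPa, ρ = 8950 kg/m³
  material L: M = 0.726×10⁻³
  material U: M = 0.551×10⁻³
Material L has the largest M.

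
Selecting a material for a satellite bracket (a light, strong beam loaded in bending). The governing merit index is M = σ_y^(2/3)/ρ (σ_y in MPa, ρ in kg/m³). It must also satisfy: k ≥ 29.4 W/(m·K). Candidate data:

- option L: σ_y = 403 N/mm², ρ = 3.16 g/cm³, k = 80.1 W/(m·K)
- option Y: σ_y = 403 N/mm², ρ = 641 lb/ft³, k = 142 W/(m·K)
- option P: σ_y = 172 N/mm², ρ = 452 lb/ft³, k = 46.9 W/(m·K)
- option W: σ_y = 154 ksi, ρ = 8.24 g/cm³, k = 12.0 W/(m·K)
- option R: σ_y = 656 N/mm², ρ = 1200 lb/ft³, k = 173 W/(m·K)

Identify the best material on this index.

option L

Screen on constraints: k ≥ 29.4 W/(m·K). Survivors: option L, option Y, option P, option R.
In SI units:
  option L: σ_y = 403.0 MPa, ρ = 3160 kg/m³
  option Y: σ_y = 403.0 MPa, ρ = 10270 kg/m³
  option P: σ_y = 172.0 MPa, ρ = 7240 kg/m³
  option R: σ_y = 656.0 MPa, ρ = 19220 kg/m³
  option L: M = 17.3×10⁻³
  option Y: M = 5.31×10⁻³
  option P: M = 4.27×10⁻³
  option R: M = 3.93×10⁻³
Option L has the largest M.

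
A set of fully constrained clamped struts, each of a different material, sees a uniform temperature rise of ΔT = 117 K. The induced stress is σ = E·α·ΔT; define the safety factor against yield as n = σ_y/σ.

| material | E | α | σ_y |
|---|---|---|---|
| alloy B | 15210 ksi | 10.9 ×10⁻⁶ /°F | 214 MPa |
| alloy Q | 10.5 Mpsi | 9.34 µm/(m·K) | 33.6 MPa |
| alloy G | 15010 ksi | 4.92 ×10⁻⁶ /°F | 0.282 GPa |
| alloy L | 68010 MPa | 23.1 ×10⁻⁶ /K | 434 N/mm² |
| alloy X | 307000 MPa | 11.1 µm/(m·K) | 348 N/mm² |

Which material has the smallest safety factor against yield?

Per material, after unit conversion:
  alloy B: E = 104.9, α = 19.6, σ_y = 214.0 → σ = 241 MPa, n = 0.889
  alloy Q: E = 72.39, α = 9.34, σ_y = 33.60 → σ = 79.1 MPa, n = 0.425
  alloy G: E = 103.5, α = 8.86, σ_y = 282.0 → σ = 107 MPa, n = 2.63
  alloy L: E = 68.01, α = 23.1, σ_y = 434.0 → σ = 184 MPa, n = 2.36
  alloy X: E = 307.0, α = 11.1, σ_y = 348.0 → σ = 399 MPa, n = 0.873
Smallest n: alloy Q with n = 0.425.

alloy Q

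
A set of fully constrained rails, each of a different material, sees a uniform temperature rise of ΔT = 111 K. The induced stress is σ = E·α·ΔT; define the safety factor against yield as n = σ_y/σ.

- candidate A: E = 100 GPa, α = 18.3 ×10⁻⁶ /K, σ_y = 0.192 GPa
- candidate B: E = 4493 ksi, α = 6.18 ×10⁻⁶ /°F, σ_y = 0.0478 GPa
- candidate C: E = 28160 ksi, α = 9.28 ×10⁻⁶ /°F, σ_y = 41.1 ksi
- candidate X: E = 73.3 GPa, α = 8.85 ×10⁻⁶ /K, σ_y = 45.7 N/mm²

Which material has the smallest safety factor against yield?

Converting E to GPa, α to ×10⁻⁶/K, σ_y to MPa, then σ and n for each:
  candidate A: E = 100.0, α = 18.3, σ_y = 192.0 → σ = 203 MPa, n = 0.945
  candidate B: E = 30.98, α = 11.1, σ_y = 47.80 → σ = 38.3 MPa, n = 1.25
  candidate C: E = 194.2, α = 16.7, σ_y = 283.4 → σ = 360 MPa, n = 0.787
  candidate X: E = 73.30, α = 8.85, σ_y = 45.70 → σ = 72.0 MPa, n = 0.635
Smallest n: candidate X with n = 0.635.

candidate X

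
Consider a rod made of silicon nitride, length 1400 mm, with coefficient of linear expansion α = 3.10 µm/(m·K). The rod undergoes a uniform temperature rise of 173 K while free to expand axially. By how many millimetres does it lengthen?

ΔL = α·L₀·ΔT = 3.10×10⁻⁶ × 1400 mm × 173.0 K = 0.751 mm.

0.751 mm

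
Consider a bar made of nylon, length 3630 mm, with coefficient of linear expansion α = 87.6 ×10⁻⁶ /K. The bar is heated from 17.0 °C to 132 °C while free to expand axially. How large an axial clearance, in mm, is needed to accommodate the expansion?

ΔT = 132 − 17.0 = 115.0 K.
ΔL = α·L₀·ΔT = 87.6×10⁻⁶ × 3630 mm × 115.0 K = 36.6 mm.

36.6 mm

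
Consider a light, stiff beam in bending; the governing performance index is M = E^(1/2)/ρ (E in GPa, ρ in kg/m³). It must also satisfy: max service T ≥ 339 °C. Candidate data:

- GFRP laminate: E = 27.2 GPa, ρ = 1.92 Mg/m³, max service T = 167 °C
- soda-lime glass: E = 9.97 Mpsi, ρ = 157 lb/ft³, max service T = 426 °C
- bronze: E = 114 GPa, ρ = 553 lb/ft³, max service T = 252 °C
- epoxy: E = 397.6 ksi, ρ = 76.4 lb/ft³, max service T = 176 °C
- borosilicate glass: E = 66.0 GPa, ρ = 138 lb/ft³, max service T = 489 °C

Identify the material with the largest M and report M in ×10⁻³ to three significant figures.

Screen on constraints: max service T ≥ 339 °C. Survivors: soda-lime glass, borosilicate glass.
After converting to SI:
  soda-lime glass: E = 68.74 GPa, ρ = 2515 kg/m³
  borosilicate glass: E = 66.00 GPa, ρ = 2211 kg/m³
  borosilicate glass: M = 3.68×10⁻³
  soda-lime glass: M = 3.30×10⁻³
Highest index: borosilicate glass.

borosilicate glass, M = 3.68×10⁻³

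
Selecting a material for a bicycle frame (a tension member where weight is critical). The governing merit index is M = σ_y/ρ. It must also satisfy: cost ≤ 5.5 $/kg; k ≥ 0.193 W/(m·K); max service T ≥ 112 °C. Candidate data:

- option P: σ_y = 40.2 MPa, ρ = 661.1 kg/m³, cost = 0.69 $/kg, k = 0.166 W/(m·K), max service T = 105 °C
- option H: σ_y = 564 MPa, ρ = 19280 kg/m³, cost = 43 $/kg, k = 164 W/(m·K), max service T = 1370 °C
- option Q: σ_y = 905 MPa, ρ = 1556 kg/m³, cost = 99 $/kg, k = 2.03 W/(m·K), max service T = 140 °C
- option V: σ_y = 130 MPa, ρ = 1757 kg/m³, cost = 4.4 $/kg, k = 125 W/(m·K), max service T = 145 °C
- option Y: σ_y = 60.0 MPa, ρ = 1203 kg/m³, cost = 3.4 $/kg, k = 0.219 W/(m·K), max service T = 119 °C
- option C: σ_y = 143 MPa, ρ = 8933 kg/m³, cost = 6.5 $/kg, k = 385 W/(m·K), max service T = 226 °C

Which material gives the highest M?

Screen on constraints: cost ≤ 5.5 $/kg; k ≥ 0.193 W/(m·K); max service T ≥ 112 °C. Survivors: option V, option Y.
Evaluate M for each candidate:
  option V: M = 74.0 kN·m/kg
  option Y: M = 49.9 kN·m/kg
Highest index: option V.

option V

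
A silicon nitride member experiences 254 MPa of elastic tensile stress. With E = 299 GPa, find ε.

8.49×10⁻⁴

ε = σ/E = 254 / 299000 = 8.49×10⁻⁴.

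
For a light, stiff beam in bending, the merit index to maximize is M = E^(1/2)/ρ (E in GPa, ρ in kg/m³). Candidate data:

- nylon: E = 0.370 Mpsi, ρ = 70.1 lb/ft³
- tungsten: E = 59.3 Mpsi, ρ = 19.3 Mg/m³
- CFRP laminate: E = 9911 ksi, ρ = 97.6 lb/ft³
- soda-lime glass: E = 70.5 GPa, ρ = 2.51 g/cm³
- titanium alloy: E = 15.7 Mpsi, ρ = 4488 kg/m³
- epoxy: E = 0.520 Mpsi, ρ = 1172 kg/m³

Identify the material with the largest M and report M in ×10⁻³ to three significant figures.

CFRP laminate, M = 5.29×10⁻³

Normalizing units and computing the index:
  nylon: E = 2.551 GPa, ρ = 1123 kg/m³
  tungsten: E = 408.9 GPa, ρ = 19300 kg/m³
  CFRP laminate: E = 68.33 GPa, ρ = 1563 kg/m³
  soda-lime glass: E = 70.50 GPa, ρ = 2510 kg/m³
  titanium alloy: E = 108.2 GPa, ρ = 4488 kg/m³
  epoxy: E = 3.585 GPa, ρ = 1172 kg/m³
  CFRP laminate: M = 5.29×10⁻³
  soda-lime glass: M = 3.35×10⁻³
  titanium alloy: M = 2.32×10⁻³
  epoxy: M = 1.62×10⁻³
  nylon: M = 1.42×10⁻³
  tungsten: M = 1.05×10⁻³
CFRP laminate has the largest M.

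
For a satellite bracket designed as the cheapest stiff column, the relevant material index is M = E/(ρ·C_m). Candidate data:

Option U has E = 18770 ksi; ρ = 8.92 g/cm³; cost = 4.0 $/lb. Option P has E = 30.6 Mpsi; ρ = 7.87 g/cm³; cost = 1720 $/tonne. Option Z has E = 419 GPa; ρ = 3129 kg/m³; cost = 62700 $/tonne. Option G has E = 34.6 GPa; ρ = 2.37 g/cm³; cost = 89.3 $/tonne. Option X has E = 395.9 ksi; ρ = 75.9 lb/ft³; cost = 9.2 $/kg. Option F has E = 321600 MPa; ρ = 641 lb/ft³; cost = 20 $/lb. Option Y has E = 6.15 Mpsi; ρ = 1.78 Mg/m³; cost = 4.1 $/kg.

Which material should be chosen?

Putting every candidate on a common basis:
  option U: E = 129.4 GPa, ρ = 8920 kg/m³, cost = 8.818 $/kg
  option P: E = 211.0 GPa, ρ = 7870 kg/m³, cost = 1.720 $/kg
  option Z: E = 419.0 GPa, ρ = 3129 kg/m³, cost = 62.70 $/kg
  option G: E = 34.60 GPa, ρ = 2370 kg/m³, cost = 0.08930 $/kg
  option X: E = 2.730 GPa, ρ = 1216 kg/m³, cost = 9.200 $/kg
  option F: E = 321.6 GPa, ρ = 10270 kg/m³, cost = 44.09 $/kg
  option Y: E = 42.40 GPa, ρ = 1780 kg/m³, cost = 4.100 $/kg
  option G: M = 163 MN·m per $
  option P: M = 15.6 MN·m per $
  option Y: M = 5.81 MN·m per $
  option Z: M = 2.14 MN·m per $
  option U: M = 1.65 MN·m per $
  option F: M = 0.710 MN·m per $
  option X: M = 0.244 MN·m per $
Option G ranks first.

option G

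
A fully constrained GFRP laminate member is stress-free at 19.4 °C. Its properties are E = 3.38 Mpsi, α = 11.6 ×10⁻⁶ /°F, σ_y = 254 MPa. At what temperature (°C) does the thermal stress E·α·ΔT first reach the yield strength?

541 °C

E = 3.38 Mpsi = 23.30 GPa.
α = 11.6×10⁻⁶/°F × 9/5 = 20.9×10⁻⁶/K.
E·α·ΔT = 254.0 MPa ⇒ ΔT = 254.0 / (23.30×10³ × 20.9×10⁻⁶) = 522.0 K.
T = 19.4 + 522.0 = 541.4 °C.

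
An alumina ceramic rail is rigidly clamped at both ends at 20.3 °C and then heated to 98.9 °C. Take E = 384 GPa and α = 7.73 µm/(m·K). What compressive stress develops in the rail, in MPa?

ΔT = 78.60 K. Constrained thermal stress σ = E·α·ΔT = 384.0×10³ MPa × 7.73×10⁻⁶ × 78.60 = 233 MPa (compressive).

233 MPa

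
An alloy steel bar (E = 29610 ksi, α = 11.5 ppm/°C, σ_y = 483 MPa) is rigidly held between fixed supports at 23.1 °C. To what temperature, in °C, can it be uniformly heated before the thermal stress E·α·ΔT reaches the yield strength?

E = 29610 ksi = 204.2 GPa.
E·α·ΔT = 483.0 MPa ⇒ ΔT = 483.0 / (204.2×10³ × 11.5×10⁻⁶) = 205.7 K.
T = 23.1 + 205.7 = 228.8 °C.

229 °C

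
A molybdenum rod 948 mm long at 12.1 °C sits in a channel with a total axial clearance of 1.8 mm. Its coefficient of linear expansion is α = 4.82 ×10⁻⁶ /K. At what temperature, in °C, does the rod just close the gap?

406 °C

α·L₀·ΔT = 1.8 mm ⇒ ΔT = 1.8 / (4.82×10⁻⁶ × 948.0) = 393.9 K.
T = 12.1 + 393.9 = 406.0 °C.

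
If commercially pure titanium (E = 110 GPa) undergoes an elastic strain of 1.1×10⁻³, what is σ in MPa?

σ = E·ε = 110000 MPa × 1.1×10⁻³ = 121 MPa.

121 MPa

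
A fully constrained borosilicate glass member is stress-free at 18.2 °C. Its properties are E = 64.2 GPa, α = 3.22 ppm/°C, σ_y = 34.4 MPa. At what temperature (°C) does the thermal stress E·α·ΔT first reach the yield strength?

185 °C

E·α·ΔT = 34.40 MPa ⇒ ΔT = 34.40 / (64.20×10³ × 3.22×10⁻⁶) = 166.4 K.
T = 18.2 + 166.4 = 184.6 °C.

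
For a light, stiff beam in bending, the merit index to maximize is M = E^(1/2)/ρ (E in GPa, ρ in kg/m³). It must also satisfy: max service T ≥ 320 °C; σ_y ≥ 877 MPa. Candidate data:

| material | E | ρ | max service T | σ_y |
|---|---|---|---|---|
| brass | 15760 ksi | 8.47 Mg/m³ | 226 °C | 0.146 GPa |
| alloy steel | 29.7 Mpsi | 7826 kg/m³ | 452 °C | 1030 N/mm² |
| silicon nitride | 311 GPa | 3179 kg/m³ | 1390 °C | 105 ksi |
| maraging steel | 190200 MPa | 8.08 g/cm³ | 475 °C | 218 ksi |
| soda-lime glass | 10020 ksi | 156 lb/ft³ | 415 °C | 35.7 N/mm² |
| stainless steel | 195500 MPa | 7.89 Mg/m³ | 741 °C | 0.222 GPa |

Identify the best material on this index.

Screen on constraints: max service T ≥ 320 °C; σ_y ≥ 877 MPa. Survivors: alloy steel, maraging steel.
After converting to SI:
  alloy steel: E = 204.8 GPa, ρ = 7826 kg/m³
  maraging steel: E = 190.2 GPa, ρ = 8080 kg/m³
  alloy steel: M = 1.83×10⁻³
  maraging steel: M = 1.71×10⁻³
Alloy steel ranks first.

alloy steel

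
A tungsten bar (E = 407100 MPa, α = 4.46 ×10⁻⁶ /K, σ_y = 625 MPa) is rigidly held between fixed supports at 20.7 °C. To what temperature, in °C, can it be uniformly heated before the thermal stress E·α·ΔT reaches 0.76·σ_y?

282 °C

E = 407100 MPa = 407.1 GPa.
E·α·ΔT = 475.0 MPa ⇒ ΔT = 475.0 / (407.1×10³ × 4.46×10⁻⁶) = 261.6 K.
T = 20.7 + 261.6 = 282.3 °C.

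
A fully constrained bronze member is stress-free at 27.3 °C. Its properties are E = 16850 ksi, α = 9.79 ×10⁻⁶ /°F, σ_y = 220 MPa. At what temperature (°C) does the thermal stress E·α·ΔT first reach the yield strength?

E = 16850 ksi = 116.2 GPa.
α = 9.79×10⁻⁶/°F × 9/5 = 17.6×10⁻⁶/K.
E·α·ΔT = 220.0 MPa ⇒ ΔT = 220.0 / (116.2×10³ × 17.6×10⁻⁶) = 107.5 K.
T = 27.3 + 107.5 = 134.8 °C.

135 °C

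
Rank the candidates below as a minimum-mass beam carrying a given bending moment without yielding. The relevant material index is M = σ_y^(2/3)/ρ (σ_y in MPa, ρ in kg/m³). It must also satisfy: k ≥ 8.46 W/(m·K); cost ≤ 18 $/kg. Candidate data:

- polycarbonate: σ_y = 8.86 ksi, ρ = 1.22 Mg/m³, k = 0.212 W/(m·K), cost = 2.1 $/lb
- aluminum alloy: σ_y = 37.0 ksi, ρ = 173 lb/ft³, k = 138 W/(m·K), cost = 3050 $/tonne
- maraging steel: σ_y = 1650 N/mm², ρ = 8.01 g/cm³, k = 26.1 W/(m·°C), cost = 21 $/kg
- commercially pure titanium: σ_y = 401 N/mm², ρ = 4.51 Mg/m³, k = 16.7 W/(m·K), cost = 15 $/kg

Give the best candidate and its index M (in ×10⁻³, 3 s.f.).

Screen on constraints: k ≥ 8.46 W/(m·K); cost ≤ 18 $/kg. Survivors: aluminum alloy, commercially pure titanium.
Normalizing units and computing the index:
  aluminum alloy: σ_y = 255.1 MPa, ρ = 2771 kg/m³
  commercially pure titanium: σ_y = 401.0 MPa, ρ = 4510 kg/m³
  aluminum alloy: M = 14.5×10⁻³
  commercially pure titanium: M = 12.1×10⁻³
Aluminum alloy has the largest M.

aluminum alloy, M = 14.5×10⁻³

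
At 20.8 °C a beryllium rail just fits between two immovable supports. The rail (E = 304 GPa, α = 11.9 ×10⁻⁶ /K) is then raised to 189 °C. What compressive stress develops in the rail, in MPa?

608 MPa

ΔT = 168.2 K. Constrained thermal stress σ = E·α·ΔT = 304.0×10³ MPa × 11.9×10⁻⁶ × 168.2 = 608 MPa (compressive).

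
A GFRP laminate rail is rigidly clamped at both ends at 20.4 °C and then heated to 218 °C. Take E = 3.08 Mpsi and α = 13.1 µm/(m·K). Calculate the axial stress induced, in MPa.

E = 3.08 Mpsi = 21.24 GPa.
ΔT = 197.6 K. Constrained thermal stress σ = E·α·ΔT = 21.24×10³ MPa × 13.1×10⁻⁶ × 197.6 = 55.0 MPa (compressive).

55.0 MPa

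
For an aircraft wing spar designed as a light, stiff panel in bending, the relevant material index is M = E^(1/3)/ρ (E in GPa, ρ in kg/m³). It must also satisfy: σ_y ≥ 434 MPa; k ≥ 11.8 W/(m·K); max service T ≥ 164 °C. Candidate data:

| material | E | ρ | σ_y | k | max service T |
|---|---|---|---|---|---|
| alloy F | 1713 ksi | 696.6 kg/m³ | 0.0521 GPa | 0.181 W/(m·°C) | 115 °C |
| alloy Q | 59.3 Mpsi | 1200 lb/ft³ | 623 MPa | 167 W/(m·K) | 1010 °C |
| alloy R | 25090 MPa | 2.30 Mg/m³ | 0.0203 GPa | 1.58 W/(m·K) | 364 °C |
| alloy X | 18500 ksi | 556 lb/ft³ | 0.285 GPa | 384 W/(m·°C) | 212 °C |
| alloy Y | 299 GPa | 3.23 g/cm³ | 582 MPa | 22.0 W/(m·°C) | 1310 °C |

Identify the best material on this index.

alloy Y

Screen on constraints: σ_y ≥ 434 MPa; k ≥ 11.8 W/(m·K); max service T ≥ 164 °C. Survivors: alloy Q, alloy Y.
Convert each candidate to consistent units, then evaluate M:
  alloy Q: E = 408.9 GPa, ρ = 19220 kg/m³
  alloy Y: E = 299.0 GPa, ρ = 3230 kg/m³
  alloy Y: M = 2.07×10⁻³
  alloy Q: M = 0.386×10⁻³
Highest index: alloy Y.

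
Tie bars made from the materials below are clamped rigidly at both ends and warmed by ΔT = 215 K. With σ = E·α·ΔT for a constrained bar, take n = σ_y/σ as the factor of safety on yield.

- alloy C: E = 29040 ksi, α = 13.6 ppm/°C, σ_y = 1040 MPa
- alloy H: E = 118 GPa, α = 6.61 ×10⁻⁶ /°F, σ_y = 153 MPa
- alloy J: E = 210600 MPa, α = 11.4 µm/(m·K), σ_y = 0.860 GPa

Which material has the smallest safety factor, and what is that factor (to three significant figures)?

Converting E to GPa, α to ×10⁻⁶/K, σ_y to MPa, then σ and n for each:
  alloy C: E = 200.2, α = 13.6, σ_y = 1040 → σ = 585 MPa, n = 1.78
  alloy H: E = 118.0, α = 11.9, σ_y = 153.0 → σ = 302 MPa, n = 0.507
  alloy J: E = 210.6, α = 11.4, σ_y = 860.0 → σ = 516 MPa, n = 1.67
Alloy H has the lowest safety factor, n = 0.507.

alloy H, n = 0.507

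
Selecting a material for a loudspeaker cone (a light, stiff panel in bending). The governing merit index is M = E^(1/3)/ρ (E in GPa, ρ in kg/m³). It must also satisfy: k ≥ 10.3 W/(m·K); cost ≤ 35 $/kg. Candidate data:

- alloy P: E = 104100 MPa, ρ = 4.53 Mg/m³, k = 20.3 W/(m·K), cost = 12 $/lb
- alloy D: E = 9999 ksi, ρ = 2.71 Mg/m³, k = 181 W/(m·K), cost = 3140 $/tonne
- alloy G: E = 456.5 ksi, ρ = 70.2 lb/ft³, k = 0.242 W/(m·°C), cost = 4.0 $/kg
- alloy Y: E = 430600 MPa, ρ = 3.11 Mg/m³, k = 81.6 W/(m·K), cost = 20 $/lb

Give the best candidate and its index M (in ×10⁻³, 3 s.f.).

Screen on constraints: k ≥ 10.3 W/(m·K); cost ≤ 35 $/kg. Survivors: alloy P, alloy D.
Normalizing units and computing the index:
  alloy P: E = 104.1 GPa, ρ = 4530 kg/m³
  alloy D: E = 68.94 GPa, ρ = 2710 kg/m³
  alloy D: M = 1.51×10⁻³
  alloy P: M = 1.04×10⁻³
Alloy D has the largest M.

alloy D, M = 1.51×10⁻³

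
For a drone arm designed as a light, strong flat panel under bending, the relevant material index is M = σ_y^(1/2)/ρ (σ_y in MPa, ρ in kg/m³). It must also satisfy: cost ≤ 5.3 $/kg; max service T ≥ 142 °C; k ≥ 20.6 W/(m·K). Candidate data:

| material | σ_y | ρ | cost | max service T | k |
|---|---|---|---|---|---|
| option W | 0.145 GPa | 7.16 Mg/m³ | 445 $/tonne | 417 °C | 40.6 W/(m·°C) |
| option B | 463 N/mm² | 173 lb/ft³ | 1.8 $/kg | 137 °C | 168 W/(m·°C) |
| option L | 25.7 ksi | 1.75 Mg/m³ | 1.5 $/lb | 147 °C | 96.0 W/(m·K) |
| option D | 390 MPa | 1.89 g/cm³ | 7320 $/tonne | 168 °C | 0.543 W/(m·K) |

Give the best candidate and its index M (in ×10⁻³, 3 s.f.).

option L, M = 7.61×10⁻³

Screen on constraints: cost ≤ 5.3 $/kg; max service T ≥ 142 °C; k ≥ 20.6 W/(m·K). Survivors: option W, option L.
After converting to SI:
  option W: σ_y = 145.0 MPa, ρ = 7160 kg/m³
  option L: σ_y = 177.2 MPa, ρ = 1750 kg/m³
  option L: M = 7.61×10⁻³
  option W: M = 1.68×10⁻³
Option L has the largest M.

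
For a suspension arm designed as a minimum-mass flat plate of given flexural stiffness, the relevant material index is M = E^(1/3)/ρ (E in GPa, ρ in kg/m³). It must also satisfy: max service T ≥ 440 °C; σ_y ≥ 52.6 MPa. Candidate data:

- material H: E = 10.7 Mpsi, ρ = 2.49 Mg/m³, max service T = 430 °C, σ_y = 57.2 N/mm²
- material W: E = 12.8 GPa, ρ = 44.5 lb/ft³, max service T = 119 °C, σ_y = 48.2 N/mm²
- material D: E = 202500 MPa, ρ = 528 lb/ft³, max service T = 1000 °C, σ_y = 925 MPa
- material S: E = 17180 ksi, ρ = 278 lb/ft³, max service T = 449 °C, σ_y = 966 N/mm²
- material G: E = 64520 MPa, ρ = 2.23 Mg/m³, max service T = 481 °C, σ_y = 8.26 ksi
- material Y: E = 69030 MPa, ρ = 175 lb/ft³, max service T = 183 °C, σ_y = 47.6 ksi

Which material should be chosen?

Screen on constraints: max service T ≥ 440 °C; σ_y ≥ 52.6 MPa. Survivors: material D, material S, material G.
Convert each candidate to consistent units, then evaluate M:
  material D: E = 202.5 GPa, ρ = 8458 kg/m³
  material S: E = 118.5 GPa, ρ = 4453 kg/m³
  material G: E = 64.52 GPa, ρ = 2230 kg/m³
  material G: M = 1.80×10⁻³
  material S: M = 1.10×10⁻³
  material D: M = 0.694×10⁻³
The maximum is for material G.

material G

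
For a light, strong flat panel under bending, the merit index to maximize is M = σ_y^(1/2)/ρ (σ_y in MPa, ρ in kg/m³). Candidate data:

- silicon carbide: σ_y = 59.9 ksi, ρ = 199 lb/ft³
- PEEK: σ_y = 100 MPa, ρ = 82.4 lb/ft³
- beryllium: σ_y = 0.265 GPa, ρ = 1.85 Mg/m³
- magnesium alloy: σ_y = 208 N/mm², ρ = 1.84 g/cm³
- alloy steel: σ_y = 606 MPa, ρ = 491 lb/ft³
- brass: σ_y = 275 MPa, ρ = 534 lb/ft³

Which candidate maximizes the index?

beryllium

Putting every candidate on a common basis:
  silicon carbide: σ_y = 413.0 MPa, ρ = 3188 kg/m³
  PEEK: σ_y = 100.0 MPa, ρ = 1320 kg/m³
  beryllium: σ_y = 265.0 MPa, ρ = 1850 kg/m³
  magnesium alloy: σ_y = 208.0 MPa, ρ = 1840 kg/m³
  alloy steel: σ_y = 606.0 MPa, ρ = 7865 kg/m³
  brass: σ_y = 275.0 MPa, ρ = 8554 kg/m³
  beryllium: M = 8.80×10⁻³
  magnesium alloy: M = 7.84×10⁻³
  PEEK: M = 7.58×10⁻³
  silicon carbide: M = 6.38×10⁻³
  alloy steel: M = 3.13×10⁻³
  brass: M = 1.94×10⁻³
Highest index: beryllium.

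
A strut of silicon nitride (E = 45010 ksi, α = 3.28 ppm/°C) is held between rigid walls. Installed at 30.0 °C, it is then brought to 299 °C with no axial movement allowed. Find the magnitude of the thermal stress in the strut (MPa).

274 MPa

E = 45010 ksi = 310.3 GPa.
ΔT = 269.0 K. Constrained thermal stress σ = E·α·ΔT = 310.3×10³ MPa × 3.28×10⁻⁶ × 269.0 = 274 MPa (compressive).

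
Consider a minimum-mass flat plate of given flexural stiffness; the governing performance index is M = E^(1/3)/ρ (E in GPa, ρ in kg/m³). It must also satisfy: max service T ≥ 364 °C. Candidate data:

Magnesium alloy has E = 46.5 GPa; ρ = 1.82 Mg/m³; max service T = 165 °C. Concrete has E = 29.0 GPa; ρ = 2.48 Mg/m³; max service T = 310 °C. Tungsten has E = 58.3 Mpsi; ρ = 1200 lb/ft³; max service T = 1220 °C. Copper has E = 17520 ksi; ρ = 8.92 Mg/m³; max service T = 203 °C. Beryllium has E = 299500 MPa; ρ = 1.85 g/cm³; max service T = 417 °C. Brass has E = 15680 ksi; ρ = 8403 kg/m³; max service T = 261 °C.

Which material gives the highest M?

Screen on constraints: max service T ≥ 364 °C. Survivors: tungsten, beryllium.
Putting every candidate on a common basis:
  tungsten: E = 402.0 GPa, ρ = 19220 kg/m³
  beryllium: E = 299.5 GPa, ρ = 1850 kg/m³
  beryllium: M = 3.62×10⁻³
  tungsten: M = 0.384×10⁻³
Highest index: beryllium.

beryllium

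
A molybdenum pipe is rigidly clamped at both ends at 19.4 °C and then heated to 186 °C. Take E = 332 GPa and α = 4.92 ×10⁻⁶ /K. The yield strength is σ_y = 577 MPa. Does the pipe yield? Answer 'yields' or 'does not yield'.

ΔT = 166.6 K. Constrained thermal stress σ = E·α·ΔT = 332.0×10³ MPa × 4.92×10⁻⁶ × 166.6 = 272 MPa (compressive).
Compare to σ_y = 577 MPa: σ < σ_y, so it does not yield.

does not yield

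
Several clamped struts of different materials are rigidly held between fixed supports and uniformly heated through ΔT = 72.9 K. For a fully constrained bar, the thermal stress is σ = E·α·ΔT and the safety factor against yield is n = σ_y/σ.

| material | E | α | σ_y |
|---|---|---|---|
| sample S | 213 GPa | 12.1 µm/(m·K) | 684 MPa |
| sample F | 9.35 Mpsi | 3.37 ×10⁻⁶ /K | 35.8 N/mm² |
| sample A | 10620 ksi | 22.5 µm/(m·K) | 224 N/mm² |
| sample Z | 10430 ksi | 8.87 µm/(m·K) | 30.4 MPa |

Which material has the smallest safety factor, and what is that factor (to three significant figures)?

In consistent units (E in GPa, α in ×10⁻⁶/K, σ_y in MPa):
  sample S: E = 213.0, α = 12.1, σ_y = 684.0 → σ = 188 MPa, n = 3.64
  sample F: E = 64.47, α = 3.37, σ_y = 35.80 → σ = 15.8 MPa, n = 2.26
  sample A: E = 73.22, α = 22.5, σ_y = 224.0 → σ = 120 MPa, n = 1.87
  sample Z: E = 71.91, α = 8.87, σ_y = 30.40 → σ = 46.5 MPa, n = 0.654
Smallest n: sample Z with n = 0.654.

sample Z, n = 0.654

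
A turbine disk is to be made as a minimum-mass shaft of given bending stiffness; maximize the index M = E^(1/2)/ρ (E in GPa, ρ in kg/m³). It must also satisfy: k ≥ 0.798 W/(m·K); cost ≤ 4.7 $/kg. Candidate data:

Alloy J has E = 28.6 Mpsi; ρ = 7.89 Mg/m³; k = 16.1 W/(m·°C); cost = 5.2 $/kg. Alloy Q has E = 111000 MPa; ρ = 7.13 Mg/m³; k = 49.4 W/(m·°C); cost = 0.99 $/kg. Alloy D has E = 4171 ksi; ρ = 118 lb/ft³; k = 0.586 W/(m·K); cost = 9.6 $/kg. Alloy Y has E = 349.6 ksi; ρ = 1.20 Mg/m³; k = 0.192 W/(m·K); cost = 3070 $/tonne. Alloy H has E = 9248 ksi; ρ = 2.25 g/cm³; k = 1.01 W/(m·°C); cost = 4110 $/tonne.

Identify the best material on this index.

Screen on constraints: k ≥ 0.798 W/(m·K); cost ≤ 4.7 $/kg. Survivors: alloy Q, alloy H.
Putting every candidate on a common basis:
  alloy Q: E = 111.0 GPa, ρ = 7130 kg/m³
  alloy H: E = 63.76 GPa, ρ = 2250 kg/m³
  alloy H: M = 3.55×10⁻³
  alloy Q: M = 1.48×10⁻³
Alloy H ranks first.

alloy H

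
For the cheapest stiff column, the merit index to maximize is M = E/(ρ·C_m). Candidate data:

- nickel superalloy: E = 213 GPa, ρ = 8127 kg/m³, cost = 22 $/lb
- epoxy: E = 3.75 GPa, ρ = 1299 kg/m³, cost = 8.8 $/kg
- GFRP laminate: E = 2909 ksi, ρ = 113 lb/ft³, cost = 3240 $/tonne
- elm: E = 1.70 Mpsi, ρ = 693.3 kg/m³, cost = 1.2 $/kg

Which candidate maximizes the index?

elm

Putting every candidate on a common basis:
  nickel superalloy: E = 213.0 GPa, ρ = 8127 kg/m³, cost = 48.50 $/kg
  epoxy: E = 3.750 GPa, ρ = 1299 kg/m³, cost = 8.800 $/kg
  GFRP laminate: E = 20.06 GPa, ρ = 1810 kg/m³, cost = 3.240 $/kg
  elm: E = 11.72 GPa, ρ = 693.3 kg/m³, cost = 1.200 $/kg
  elm: M = 14.1 MN·m per $
  GFRP laminate: M = 3.42 MN·m per $
  nickel superalloy: M = 0.540 MN·m per $
  epoxy: M = 0.328 MN·m per $
Elm ranks first.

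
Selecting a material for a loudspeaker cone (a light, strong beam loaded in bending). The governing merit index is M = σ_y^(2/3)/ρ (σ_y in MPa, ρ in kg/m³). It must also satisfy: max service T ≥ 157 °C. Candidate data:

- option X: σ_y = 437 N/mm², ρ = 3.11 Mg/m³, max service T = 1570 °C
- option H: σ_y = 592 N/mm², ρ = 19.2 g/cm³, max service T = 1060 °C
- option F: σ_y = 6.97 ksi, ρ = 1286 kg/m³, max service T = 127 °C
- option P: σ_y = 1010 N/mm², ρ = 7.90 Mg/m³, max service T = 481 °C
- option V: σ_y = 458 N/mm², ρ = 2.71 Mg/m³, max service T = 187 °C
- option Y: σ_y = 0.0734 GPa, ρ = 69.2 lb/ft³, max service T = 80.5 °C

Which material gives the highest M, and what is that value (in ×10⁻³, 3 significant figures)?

option V, M = 21.9×10⁻³

Screen on constraints: max service T ≥ 157 °C. Survivors: option X, option H, option P, option V.
Normalizing units and computing the index:
  option X: σ_y = 437.0 MPa, ρ = 3110 kg/m³
  option H: σ_y = 592.0 MPa, ρ = 19200 kg/m³
  option P: σ_y = 1010 MPa, ρ = 7900 kg/m³
  option V: σ_y = 458.0 MPa, ρ = 2710 kg/m³
  option V: M = 21.9×10⁻³
  option X: M = 18.5×10⁻³
  option P: M = 12.7×10⁻³
  option H: M = 3.67×10⁻³
Highest index: option V.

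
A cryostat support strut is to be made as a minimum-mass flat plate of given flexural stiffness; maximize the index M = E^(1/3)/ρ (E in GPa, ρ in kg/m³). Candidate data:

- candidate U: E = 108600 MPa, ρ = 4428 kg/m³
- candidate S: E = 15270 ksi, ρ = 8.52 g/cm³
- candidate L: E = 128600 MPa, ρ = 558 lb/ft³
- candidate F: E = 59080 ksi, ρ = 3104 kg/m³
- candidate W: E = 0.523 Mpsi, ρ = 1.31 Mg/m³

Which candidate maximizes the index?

candidate F

Putting every candidate on a common basis:
  candidate U: E = 108.6 GPa, ρ = 4428 kg/m³
  candidate S: E = 105.3 GPa, ρ = 8520 kg/m³
  candidate L: E = 128.6 GPa, ρ = 8938 kg/m³
  candidate F: E = 407.3 GPa, ρ = 3104 kg/m³
  candidate W: E = 3.606 GPa, ρ = 1310 kg/m³
  candidate F: M = 2.39×10⁻³
  candidate W: M = 1.17×10⁻³
  candidate U: M = 1.08×10⁻³
  candidate L: M = 0.565×10⁻³
  candidate S: M = 0.554×10⁻³
Candidate F ranks first.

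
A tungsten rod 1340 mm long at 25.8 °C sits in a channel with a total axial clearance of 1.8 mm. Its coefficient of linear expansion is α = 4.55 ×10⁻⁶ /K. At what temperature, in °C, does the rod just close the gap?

α·L₀·ΔT = 1.8 mm ⇒ ΔT = 1.8 / (4.55×10⁻⁶ × 1340.0) = 295.2 K.
T = 25.8 + 295.2 = 321.0 °C.

321 °C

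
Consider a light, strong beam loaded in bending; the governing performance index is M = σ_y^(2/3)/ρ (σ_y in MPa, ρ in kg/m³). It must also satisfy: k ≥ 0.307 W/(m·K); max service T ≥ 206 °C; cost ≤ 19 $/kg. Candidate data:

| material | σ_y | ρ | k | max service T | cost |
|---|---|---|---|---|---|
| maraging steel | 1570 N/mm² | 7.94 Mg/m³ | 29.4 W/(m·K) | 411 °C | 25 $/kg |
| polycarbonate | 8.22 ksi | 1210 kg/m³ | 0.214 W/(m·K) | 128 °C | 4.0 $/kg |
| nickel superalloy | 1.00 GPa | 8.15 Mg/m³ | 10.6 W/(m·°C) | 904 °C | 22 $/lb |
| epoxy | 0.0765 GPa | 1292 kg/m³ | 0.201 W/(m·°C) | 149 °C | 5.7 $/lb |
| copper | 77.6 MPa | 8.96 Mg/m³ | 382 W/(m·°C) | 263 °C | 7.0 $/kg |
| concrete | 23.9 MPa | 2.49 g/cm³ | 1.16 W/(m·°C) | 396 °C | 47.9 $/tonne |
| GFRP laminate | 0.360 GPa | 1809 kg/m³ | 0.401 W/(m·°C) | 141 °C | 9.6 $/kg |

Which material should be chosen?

concrete

Screen on constraints: k ≥ 0.307 W/(m·K); max service T ≥ 206 °C; cost ≤ 19 $/kg. Survivors: copper, concrete.
Normalizing units and computing the index:
  copper: σ_y = 77.60 MPa, ρ = 8960 kg/m³
  concrete: σ_y = 23.90 MPa, ρ = 2490 kg/m³
  concrete: M = 3.33×10⁻³
  copper: M = 2.03×10⁻³
The maximum is for concrete.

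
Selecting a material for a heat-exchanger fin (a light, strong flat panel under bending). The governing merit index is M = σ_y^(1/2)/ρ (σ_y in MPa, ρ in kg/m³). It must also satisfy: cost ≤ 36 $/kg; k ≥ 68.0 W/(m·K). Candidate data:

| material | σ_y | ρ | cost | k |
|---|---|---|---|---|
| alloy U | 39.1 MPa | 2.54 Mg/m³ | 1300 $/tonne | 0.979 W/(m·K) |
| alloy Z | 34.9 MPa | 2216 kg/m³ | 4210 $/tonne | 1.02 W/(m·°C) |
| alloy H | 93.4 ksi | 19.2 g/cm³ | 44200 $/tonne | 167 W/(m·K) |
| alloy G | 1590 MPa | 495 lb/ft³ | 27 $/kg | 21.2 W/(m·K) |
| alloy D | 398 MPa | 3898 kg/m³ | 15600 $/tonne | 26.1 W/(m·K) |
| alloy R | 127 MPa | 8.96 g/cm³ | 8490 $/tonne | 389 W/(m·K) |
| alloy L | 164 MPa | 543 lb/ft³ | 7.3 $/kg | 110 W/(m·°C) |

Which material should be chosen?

alloy L

Screen on constraints: cost ≤ 36 $/kg; k ≥ 68.0 W/(m·K). Survivors: alloy R, alloy L.
Putting every candidate on a common basis:
  alloy R: σ_y = 127.0 MPa, ρ = 8960 kg/m³
  alloy L: σ_y = 164.0 MPa, ρ = 8698 kg/m³
  alloy L: M = 1.47×10⁻³
  alloy R: M = 1.26×10⁻³
Alloy L ranks first.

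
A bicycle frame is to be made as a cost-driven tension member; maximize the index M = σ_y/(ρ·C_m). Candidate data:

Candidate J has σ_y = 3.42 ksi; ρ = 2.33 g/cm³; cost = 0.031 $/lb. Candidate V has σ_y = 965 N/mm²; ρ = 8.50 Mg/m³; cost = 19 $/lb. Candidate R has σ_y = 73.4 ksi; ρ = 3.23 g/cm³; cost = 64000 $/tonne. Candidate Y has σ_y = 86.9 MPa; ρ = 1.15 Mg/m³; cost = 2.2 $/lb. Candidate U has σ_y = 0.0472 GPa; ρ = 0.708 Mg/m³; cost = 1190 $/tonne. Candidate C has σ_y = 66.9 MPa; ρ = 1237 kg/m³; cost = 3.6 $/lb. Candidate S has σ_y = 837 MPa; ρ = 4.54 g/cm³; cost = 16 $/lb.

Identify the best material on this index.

Convert each candidate to consistent units, then evaluate M:
  candidate J: σ_y = 23.58 MPa, ρ = 2330 kg/m³, cost = 0.06834 $/kg
  candidate V: σ_y = 965.0 MPa, ρ = 8500 kg/m³, cost = 41.89 $/kg
  candidate R: σ_y = 506.1 MPa, ρ = 3230 kg/m³, cost = 64.00 $/kg
  candidate Y: σ_y = 86.90 MPa, ρ = 1150 kg/m³, cost = 4.850 $/kg
  candidate U: σ_y = 47.20 MPa, ρ = 708.0 kg/m³, cost = 1.190 $/kg
  candidate C: σ_y = 66.90 MPa, ρ = 1237 kg/m³, cost = 7.937 $/kg
  candidate S: σ_y = 837.0 MPa, ρ = 4540 kg/m³, cost = 35.27 $/kg
  candidate J: M = 148 kN·m per $
  candidate U: M = 56.0 kN·m per $
  candidate Y: M = 15.6 kN·m per $
  candidate C: M = 6.81 kN·m per $
  candidate S: M = 5.23 kN·m per $
  candidate V: M = 2.71 kN·m per $
  candidate R: M = 2.45 kN·m per $
Candidate J has the largest M.

candidate J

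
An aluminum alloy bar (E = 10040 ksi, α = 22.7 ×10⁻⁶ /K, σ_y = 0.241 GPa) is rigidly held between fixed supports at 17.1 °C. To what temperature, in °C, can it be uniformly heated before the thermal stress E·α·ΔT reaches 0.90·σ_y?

E = 10040 ksi = 69.22 GPa.
σ_y = 0.241 GPa = 241.0 MPa.
E·α·ΔT = 216.9 MPa ⇒ ΔT = 216.9 / (69.22×10³ × 22.7×10⁻⁶) = 138.0 K.
T = 17.1 + 138.0 = 155.1 °C.

155 °C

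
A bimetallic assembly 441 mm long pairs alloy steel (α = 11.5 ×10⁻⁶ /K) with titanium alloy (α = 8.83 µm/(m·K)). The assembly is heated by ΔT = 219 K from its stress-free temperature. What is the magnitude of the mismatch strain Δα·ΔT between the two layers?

Δα = |11.5 − 8.83|×10⁻⁶/K = 2.67×10⁻⁶/K.
Mismatch strain = Δα·ΔT = 2.67×10⁻⁶ × 219.0 = 5.85×10⁻⁴.

5.85×10⁻⁴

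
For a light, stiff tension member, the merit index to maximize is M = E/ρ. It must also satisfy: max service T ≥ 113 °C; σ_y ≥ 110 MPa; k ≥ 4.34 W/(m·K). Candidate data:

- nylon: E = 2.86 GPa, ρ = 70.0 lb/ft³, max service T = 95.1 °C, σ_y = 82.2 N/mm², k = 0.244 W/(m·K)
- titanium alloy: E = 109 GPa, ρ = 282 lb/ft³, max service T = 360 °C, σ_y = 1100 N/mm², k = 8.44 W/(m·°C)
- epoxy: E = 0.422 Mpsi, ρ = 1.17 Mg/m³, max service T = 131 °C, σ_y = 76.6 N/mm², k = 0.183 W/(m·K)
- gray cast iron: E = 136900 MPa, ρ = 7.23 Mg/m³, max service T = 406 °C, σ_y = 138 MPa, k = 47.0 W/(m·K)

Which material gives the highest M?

Screen on constraints: max service T ≥ 113 °C; σ_y ≥ 110 MPa; k ≥ 4.34 W/(m·K). Survivors: titanium alloy, gray cast iron.
Convert each candidate to consistent units, then evaluate M:
  titanium alloy: E = 109.0 GPa, ρ = 4517 kg/m³
  gray cast iron: E = 136.9 GPa, ρ = 7230 kg/m³
  titanium alloy: M = 24.1 MN·m/kg
  gray cast iron: M = 18.9 MN·m/kg
Titanium alloy ranks first.

titanium alloy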